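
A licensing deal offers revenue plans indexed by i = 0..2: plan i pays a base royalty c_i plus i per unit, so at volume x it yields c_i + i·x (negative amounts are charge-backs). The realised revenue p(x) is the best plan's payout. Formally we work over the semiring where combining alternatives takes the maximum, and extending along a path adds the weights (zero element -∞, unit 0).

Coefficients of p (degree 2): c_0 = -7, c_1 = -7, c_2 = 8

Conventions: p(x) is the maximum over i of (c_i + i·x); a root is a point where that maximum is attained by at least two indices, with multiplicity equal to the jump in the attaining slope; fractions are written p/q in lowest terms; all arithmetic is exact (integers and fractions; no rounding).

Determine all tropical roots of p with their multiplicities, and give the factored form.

hull edge (i=0, c=-7) to (i=2, c=8): slope 15/2, span 2
Factored form: p(x) = 8 ⊗ (x ⊕ (-15/2)) ⊗ (x ⊕ (-15/2))
Answer: roots = -15/2 (mult 2)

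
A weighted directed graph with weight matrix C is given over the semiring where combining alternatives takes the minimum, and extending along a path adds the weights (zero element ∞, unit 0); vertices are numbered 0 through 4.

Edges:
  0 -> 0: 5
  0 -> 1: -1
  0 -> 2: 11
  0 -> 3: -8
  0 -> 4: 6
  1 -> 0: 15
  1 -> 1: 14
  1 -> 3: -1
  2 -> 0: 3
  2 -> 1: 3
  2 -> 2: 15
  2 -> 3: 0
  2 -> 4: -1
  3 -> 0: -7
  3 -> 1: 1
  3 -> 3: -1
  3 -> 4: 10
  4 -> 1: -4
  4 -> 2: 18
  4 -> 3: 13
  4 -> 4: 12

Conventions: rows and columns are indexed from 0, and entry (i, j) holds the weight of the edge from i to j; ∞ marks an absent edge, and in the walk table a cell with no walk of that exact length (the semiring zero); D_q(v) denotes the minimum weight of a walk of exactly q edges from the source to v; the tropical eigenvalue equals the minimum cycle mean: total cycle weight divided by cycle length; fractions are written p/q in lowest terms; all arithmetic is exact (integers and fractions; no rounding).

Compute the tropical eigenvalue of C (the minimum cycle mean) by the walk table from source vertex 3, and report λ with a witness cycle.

q=0: [∞, ∞, ∞, 0, ∞]
q=1: [-7, 1, ∞, -1, 10]
q=2: [-8, -8, 4, -15, -1]
q=3: [-22, -14, 3, -16, -5]
q=4: [-23, -23, -11, -30, -16]
q=5: [-37, -29, -12, -31, -20]
Optimal cycle mean attained by: cycle 0->3->0, total (-8) + (-7), length 2.
Answer: λ = -15/2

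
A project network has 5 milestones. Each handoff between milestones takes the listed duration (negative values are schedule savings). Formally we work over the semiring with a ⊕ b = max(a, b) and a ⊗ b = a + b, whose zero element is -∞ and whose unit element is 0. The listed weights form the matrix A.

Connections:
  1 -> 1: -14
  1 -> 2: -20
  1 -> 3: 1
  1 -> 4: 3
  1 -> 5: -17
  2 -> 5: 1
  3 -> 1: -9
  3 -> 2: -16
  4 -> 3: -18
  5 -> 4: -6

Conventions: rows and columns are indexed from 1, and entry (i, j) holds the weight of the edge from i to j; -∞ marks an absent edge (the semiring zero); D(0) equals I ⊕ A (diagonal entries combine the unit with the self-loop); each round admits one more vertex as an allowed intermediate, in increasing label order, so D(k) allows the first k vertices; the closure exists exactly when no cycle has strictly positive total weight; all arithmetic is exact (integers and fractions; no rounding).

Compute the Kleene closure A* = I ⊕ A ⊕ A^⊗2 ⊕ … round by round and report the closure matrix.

D(0):
  [0, -20, 1, 3, -17]
  [-∞, 0, -∞, -∞, 1]
  [-9, -16, 0, -∞, -∞]
  [-∞, -∞, -18, 0, -∞]
  [-∞, -∞, -∞, -6, 0]
D(1):
  [0, -20, 1, 3, -17]
  [-∞, 0, -∞, -∞, 1]
  [-9, -16, 0, -6, -26]
  [-∞, -∞, -18, 0, -∞]
  [-∞, -∞, -∞, -6, 0]
D(2):
  [0, -20, 1, 3, -17]
  [-∞, 0, -∞, -∞, 1]
  [-9, -16, 0, -6, -15]
  [-∞, -∞, -18, 0, -∞]
  [-∞, -∞, -∞, -6, 0]
D(3):
  [0, -15, 1, 3, -14]
  [-∞, 0, -∞, -∞, 1]
  [-9, -16, 0, -6, -15]
  [-27, -34, -18, 0, -33]
  [-∞, -∞, -∞, -6, 0]
D(4):
  [0, -15, 1, 3, -14]
  [-∞, 0, -∞, -∞, 1]
  [-9, -16, 0, -6, -15]
  [-27, -34, -18, 0, -33]
  [-33, -40, -24, -6, 0]
D(5):
  [0, -15, 1, 3, -14]
  [-32, 0, -23, -5, 1]
  [-9, -16, 0, -6, -15]
  [-27, -34, -18, 0, -33]
  [-33, -40, -24, -6, 0]
Answer: A* = [[0, -15, 1, 3, -14], [-32, 0, -23, -5, 1], [-9, -16, 0, -6, -15], [-27, -34, -18, 0, -33], [-33, -40, -24, -6, 0]]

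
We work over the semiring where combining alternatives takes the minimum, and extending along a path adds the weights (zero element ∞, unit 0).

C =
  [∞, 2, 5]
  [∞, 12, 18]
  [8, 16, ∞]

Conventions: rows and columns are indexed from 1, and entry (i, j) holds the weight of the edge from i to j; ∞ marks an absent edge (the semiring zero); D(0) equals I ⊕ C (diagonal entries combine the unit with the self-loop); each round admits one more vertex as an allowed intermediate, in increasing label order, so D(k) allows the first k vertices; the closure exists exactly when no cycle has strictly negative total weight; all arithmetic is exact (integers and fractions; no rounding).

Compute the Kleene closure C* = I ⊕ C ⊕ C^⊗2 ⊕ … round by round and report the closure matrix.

D(0):
  [0, 2, 5]
  [∞, 0, 18]
  [8, 16, 0]
D(1):
  [0, 2, 5]
  [∞, 0, 18]
  [8, 10, 0]
D(2):
  [0, 2, 5]
  [∞, 0, 18]
  [8, 10, 0]
D(3):
  [0, 2, 5]
  [26, 0, 18]
  [8, 10, 0]
Answer: C* = [[0, 2, 5], [26, 0, 18], [8, 10, 0]]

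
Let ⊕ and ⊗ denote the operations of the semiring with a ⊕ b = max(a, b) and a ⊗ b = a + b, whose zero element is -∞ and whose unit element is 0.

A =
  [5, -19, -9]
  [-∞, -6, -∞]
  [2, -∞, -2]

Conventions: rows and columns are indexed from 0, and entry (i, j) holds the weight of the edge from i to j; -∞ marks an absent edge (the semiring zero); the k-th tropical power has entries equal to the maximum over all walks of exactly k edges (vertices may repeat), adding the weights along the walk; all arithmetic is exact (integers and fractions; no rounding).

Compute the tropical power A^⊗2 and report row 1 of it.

A^⊗2:
  [10, -14, -4]
  [-∞, -12, -∞]
  [7, -17, -4]
Answer: row 1 of A^⊗2 = [-∞, -12, -∞]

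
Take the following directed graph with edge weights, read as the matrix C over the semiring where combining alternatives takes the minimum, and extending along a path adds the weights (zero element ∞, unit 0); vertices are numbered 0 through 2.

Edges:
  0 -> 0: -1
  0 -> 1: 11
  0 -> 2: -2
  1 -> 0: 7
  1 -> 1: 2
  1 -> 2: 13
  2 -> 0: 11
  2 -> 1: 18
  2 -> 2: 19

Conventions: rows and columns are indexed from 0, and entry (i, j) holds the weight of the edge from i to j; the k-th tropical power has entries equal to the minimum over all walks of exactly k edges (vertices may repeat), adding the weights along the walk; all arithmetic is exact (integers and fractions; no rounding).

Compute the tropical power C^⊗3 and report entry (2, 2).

C^⊗2:
  [-2, 10, -3]
  [6, 4, 5]
  [10, 20, 9]
C^⊗3:
  [-3, 9, -4]
  [5, 6, 4]
  [9, 21, 8]
Key observation: the optimum is the walk 2->0->0->2, with weight 11 + (-1) + (-2) = 8.
Optimal value attained by: walk 2->0->0->2.
Answer: (C^⊗3)[2][2] = 8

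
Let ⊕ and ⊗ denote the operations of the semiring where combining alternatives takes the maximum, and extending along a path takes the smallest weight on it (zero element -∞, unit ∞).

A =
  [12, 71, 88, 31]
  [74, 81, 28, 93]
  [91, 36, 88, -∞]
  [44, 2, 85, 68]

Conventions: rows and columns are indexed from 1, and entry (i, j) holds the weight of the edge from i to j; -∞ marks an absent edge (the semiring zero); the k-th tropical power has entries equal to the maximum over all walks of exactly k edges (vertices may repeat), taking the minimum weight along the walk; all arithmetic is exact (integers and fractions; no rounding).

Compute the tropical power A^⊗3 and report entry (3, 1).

A^⊗2:
  [88, 71, 88, 71]
  [74, 81, 85, 81]
  [88, 71, 88, 36]
  [85, 44, 85, 68]
A^⊗3:
  [88, 71, 88, 71]
  [85, 81, 85, 81]
  [88, 71, 88, 71]
  [85, 71, 85, 68]
Key observation: the optimum is the walk 3->1->3->1, with weight 91 min 88 min 91 = 88.
Optimal value attained by: walk 3->1->3->1.
Answer: (A^⊗3)[3][1] = 88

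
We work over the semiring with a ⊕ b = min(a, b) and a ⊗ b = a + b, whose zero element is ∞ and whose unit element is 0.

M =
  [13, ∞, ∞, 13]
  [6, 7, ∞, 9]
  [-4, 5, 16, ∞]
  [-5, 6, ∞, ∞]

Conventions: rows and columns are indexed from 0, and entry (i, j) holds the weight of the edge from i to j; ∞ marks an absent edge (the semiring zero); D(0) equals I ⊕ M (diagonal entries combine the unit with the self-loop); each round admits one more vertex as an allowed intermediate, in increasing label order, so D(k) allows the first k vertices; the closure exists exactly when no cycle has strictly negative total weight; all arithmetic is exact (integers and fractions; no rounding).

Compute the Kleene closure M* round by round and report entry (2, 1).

D(0):
  [0, ∞, ∞, 13]
  [6, 0, ∞, 9]
  [-4, 5, 0, ∞]
  [-5, 6, ∞, 0]
D(1):
  [0, ∞, ∞, 13]
  [6, 0, ∞, 9]
  [-4, 5, 0, 9]
  [-5, 6, ∞, 0]
D(2):
  [0, ∞, ∞, 13]
  [6, 0, ∞, 9]
  [-4, 5, 0, 9]
  [-5, 6, ∞, 0]
D(3):
  [0, ∞, ∞, 13]
  [6, 0, ∞, 9]
  [-4, 5, 0, 9]
  [-5, 6, ∞, 0]
D(4):
  [0, 19, ∞, 13]
  [4, 0, ∞, 9]
  [-4, 5, 0, 9]
  [-5, 6, ∞, 0]
Answer: M*[2][1] = 5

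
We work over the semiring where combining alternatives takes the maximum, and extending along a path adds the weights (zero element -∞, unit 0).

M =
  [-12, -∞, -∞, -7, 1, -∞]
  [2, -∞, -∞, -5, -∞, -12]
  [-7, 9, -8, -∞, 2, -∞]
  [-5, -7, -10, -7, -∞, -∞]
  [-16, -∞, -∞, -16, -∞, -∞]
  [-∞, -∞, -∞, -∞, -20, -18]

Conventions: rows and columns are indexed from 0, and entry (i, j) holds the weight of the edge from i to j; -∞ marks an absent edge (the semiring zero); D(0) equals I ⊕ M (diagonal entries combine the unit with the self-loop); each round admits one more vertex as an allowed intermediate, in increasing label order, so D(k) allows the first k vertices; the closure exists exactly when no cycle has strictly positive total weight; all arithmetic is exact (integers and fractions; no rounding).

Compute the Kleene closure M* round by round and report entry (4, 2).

D(0):
  [0, -∞, -∞, -7, 1, -∞]
  [2, 0, -∞, -5, -∞, -12]
  [-7, 9, 0, -∞, 2, -∞]
  [-5, -7, -10, 0, -∞, -∞]
  [-16, -∞, -∞, -16, 0, -∞]
  [-∞, -∞, -∞, -∞, -20, 0]
D(1):
  [0, -∞, -∞, -7, 1, -∞]
  [2, 0, -∞, -5, 3, -12]
  [-7, 9, 0, -14, 2, -∞]
  [-5, -7, -10, 0, -4, -∞]
  [-16, -∞, -∞, -16, 0, -∞]
  [-∞, -∞, -∞, -∞, -20, 0]
D(2):
  [0, -∞, -∞, -7, 1, -∞]
  [2, 0, -∞, -5, 3, -12]
  [11, 9, 0, 4, 12, -3]
  [-5, -7, -10, 0, -4, -19]
  [-16, -∞, -∞, -16, 0, -∞]
  [-∞, -∞, -∞, -∞, -20, 0]
D(3):
  [0, -∞, -∞, -7, 1, -∞]
  [2, 0, -∞, -5, 3, -12]
  [11, 9, 0, 4, 12, -3]
  [1, -1, -10, 0, 2, -13]
  [-16, -∞, -∞, -16, 0, -∞]
  [-∞, -∞, -∞, -∞, -20, 0]
D(4):
  [0, -8, -17, -7, 1, -20]
  [2, 0, -15, -5, 3, -12]
  [11, 9, 0, 4, 12, -3]
  [1, -1, -10, 0, 2, -13]
  [-15, -17, -26, -16, 0, -29]
  [-∞, -∞, -∞, -∞, -20, 0]
D(5):
  [0, -8, -17, -7, 1, -20]
  [2, 0, -15, -5, 3, -12]
  [11, 9, 0, 4, 12, -3]
  [1, -1, -10, 0, 2, -13]
  [-15, -17, -26, -16, 0, -29]
  [-35, -37, -46, -36, -20, 0]
D(6):
  [0, -8, -17, -7, 1, -20]
  [2, 0, -15, -5, 3, -12]
  [11, 9, 0, 4, 12, -3]
  [1, -1, -10, 0, 2, -13]
  [-15, -17, -26, -16, 0, -29]
  [-35, -37, -46, -36, -20, 0]
Answer: M*[4][2] = -26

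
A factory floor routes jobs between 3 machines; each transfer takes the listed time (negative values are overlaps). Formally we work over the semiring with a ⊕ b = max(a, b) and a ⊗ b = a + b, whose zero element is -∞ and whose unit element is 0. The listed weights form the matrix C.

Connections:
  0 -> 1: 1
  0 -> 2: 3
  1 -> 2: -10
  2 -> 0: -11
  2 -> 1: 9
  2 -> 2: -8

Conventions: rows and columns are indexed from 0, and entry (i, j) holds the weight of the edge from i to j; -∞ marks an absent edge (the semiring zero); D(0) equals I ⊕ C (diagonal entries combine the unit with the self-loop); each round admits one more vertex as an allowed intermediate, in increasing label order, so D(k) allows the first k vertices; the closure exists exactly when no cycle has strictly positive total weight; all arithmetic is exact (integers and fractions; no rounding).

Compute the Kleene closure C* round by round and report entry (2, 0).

D(0):
  [0, 1, 3]
  [-∞, 0, -10]
  [-11, 9, 0]
D(1):
  [0, 1, 3]
  [-∞, 0, -10]
  [-11, 9, 0]
D(2):
  [0, 1, 3]
  [-∞, 0, -10]
  [-11, 9, 0]
D(3):
  [0, 12, 3]
  [-21, 0, -10]
  [-11, 9, 0]
Answer: C*[2][0] = -11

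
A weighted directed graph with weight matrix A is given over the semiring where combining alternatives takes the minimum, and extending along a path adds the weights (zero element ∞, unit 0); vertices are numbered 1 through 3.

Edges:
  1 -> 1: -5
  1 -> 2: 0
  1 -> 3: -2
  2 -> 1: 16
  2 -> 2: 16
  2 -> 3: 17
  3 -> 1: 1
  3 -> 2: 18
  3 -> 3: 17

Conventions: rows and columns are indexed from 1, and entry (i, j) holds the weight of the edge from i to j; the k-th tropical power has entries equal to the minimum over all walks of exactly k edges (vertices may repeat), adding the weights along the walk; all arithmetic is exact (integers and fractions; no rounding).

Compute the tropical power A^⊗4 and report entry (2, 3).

A^⊗2:
  [-10, -5, -7]
  [11, 16, 14]
  [-4, 1, -1]
A^⊗3:
  [-15, -10, -12]
  [6, 11, 9]
  [-9, -4, -6]
A^⊗4:
  [-20, -15, -17]
  [1, 6, 4]
  [-14, -9, -11]
Key observation: the optimum is the walk 2->1->1->1->3, with weight 16 + (-5) + (-5) + (-2) = 4.
Optimal value attained by: walk 2->1->1->1->3.
Answer: (A^⊗4)[2][3] = 4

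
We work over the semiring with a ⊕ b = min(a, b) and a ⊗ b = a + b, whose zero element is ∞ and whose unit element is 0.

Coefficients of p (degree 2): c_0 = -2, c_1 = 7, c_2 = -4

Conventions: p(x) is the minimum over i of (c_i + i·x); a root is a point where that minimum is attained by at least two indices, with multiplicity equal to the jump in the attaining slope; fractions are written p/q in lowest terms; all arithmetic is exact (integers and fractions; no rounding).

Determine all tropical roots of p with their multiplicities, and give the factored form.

hull edge (i=0, c=-2) to (i=2, c=-4): slope -1, span 2
Factored form: p(x) = -4 ⊗ (x ⊕ 1) ⊗ (x ⊕ 1)
Answer: roots = 1 (mult 2)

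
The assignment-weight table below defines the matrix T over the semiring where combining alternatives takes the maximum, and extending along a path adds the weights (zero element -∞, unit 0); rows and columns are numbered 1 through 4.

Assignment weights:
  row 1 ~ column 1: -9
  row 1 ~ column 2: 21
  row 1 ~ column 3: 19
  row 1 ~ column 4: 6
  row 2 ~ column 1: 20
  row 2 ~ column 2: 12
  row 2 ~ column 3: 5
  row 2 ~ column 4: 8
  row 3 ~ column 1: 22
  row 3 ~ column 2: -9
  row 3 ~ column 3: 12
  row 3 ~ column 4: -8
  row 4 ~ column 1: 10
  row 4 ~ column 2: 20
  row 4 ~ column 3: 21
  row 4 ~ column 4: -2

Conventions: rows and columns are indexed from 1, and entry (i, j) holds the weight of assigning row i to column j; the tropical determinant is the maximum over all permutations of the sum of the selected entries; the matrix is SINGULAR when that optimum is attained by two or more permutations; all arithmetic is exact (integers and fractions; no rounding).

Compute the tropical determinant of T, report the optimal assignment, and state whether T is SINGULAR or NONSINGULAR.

σ = (1, 2, 3, 4): (-9) + 12 + 12 + (-2) = 13
σ = (1, 2, 4, 3): (-9) + 12 + (-8) + 21 = 16
σ = (1, 3, 2, 4): (-9) + 5 + (-9) + (-2) = -15
σ = (1, 3, 4, 2): (-9) + 5 + (-8) + 20 = 8
σ = (1, 4, 2, 3): (-9) + 8 + (-9) + 21 = 11
σ = (1, 4, 3, 2): (-9) + 8 + 12 + 20 = 31
σ = (2, 1, 3, 4): 21 + 20 + 12 + (-2) = 51
σ = (2, 1, 4, 3): 21 + 20 + (-8) + 21 = 54
σ = (2, 3, 1, 4): 21 + 5 + 22 + (-2) = 46
σ = (2, 3, 4, 1): 21 + 5 + (-8) + 10 = 28
σ = (2, 4, 1, 3): 21 + 8 + 22 + 21 = 72
σ = (2, 4, 3, 1): 21 + 8 + 12 + 10 = 51
σ = (3, 1, 2, 4): 19 + 20 + (-9) + (-2) = 28
σ = (3, 1, 4, 2): 19 + 20 + (-8) + 20 = 51
σ = (3, 2, 1, 4): 19 + 12 + 22 + (-2) = 51
σ = (3, 2, 4, 1): 19 + 12 + (-8) + 10 = 33
σ = (3, 4, 1, 2): 19 + 8 + 22 + 20 = 69
σ = (3, 4, 2, 1): 19 + 8 + (-9) + 10 = 28
σ = (4, 1, 2, 3): 6 + 20 + (-9) + 21 = 38
σ = (4, 1, 3, 2): 6 + 20 + 12 + 20 = 58
σ = (4, 2, 1, 3): 6 + 12 + 22 + 21 = 61
σ = (4, 2, 3, 1): 6 + 12 + 12 + 10 = 40
σ = (4, 3, 1, 2): 6 + 5 + 22 + 20 = 53
σ = (4, 3, 2, 1): 6 + 5 + (-9) + 10 = 12
Optimal value attained by: σ = (2, 4, 1, 3).
Answer: det⊕(T) = 72; verdict: NONSINGULAR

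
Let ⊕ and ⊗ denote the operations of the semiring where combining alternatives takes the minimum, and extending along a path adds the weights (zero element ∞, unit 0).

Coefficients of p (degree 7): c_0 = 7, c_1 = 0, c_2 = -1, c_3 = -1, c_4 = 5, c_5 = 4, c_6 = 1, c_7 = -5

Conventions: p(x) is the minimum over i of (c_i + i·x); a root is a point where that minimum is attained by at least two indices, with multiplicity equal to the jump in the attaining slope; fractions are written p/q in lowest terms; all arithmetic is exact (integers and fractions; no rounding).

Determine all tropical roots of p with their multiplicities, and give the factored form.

hull edge (i=0, c=7) to (i=1, c=0): slope -7, span 1
hull edge (i=1, c=0) to (i=2, c=-1): slope -1, span 1
hull edge (i=2, c=-1) to (i=7, c=-5): slope -4/5, span 5
Factored form: p(x) = -5 ⊗ (x ⊕ 4/5) ⊗ (x ⊕ 4/5) ⊗ (x ⊕ 4/5) ⊗ (x ⊕ 4/5) ⊗ (x ⊕ 4/5) ⊗ (x ⊕ 1) ⊗ (x ⊕ 7)
Answer: roots = 4/5 (mult 5), 1 (mult 1), 7 (mult 1)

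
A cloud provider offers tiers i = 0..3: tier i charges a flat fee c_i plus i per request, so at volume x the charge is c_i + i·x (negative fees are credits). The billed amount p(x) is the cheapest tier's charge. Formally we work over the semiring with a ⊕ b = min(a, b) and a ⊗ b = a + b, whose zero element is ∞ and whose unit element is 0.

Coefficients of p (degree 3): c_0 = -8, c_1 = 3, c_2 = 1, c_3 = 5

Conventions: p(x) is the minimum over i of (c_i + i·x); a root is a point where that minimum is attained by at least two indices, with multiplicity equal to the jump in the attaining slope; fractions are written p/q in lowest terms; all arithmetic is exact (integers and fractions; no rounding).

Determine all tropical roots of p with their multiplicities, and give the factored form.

hull edge (i=0, c=-8) to (i=3, c=5): slope 13/3, span 3
Factored form: p(x) = 5 ⊗ (x ⊕ (-13/3)) ⊗ (x ⊕ (-13/3)) ⊗ (x ⊕ (-13/3))
Answer: roots = -13/3 (mult 3)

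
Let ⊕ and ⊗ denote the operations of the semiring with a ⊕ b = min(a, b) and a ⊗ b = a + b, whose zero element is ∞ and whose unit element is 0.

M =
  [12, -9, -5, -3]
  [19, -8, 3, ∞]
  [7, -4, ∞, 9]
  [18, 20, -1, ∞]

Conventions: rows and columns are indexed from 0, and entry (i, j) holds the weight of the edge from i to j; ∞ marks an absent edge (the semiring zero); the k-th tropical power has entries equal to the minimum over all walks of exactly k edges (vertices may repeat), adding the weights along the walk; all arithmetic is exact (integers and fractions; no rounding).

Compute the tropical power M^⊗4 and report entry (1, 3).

M^⊗2:
  [2, -17, -6, 4]
  [10, -16, -5, 12]
  [15, -12, -1, 4]
  [6, -5, 13, 8]
M^⊗3:
  [1, -25, -14, -1]
  [2, -24, -13, 4]
  [6, -20, -9, 8]
  [14, -13, -2, 3]
M^⊗4:
  [-7, -33, -22, -5]
  [-6, -32, -21, -4]
  [-2, -28, -17, 0]
  [5, -21, -10, 7]
Key observation: the optimum is the walk 1->1->1->2->3, with weight (-8) + (-8) + 3 + 9 = -4.
Optimal value attained by: walk 1->1->1->2->3.
Answer: (M^⊗4)[1][3] = -4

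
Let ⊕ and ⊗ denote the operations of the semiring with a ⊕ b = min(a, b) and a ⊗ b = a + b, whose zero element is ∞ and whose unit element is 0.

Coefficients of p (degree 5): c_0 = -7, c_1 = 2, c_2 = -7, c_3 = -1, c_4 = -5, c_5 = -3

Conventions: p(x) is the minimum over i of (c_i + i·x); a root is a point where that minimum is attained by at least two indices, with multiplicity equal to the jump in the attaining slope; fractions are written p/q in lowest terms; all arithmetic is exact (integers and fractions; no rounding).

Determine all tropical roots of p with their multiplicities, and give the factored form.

hull edge (i=0, c=-7) to (i=2, c=-7): slope 0, span 2
hull edge (i=2, c=-7) to (i=4, c=-5): slope 1, span 2
hull edge (i=4, c=-5) to (i=5, c=-3): slope 2, span 1
Factored form: p(x) = -3 ⊗ (x ⊕ (-2)) ⊗ (x ⊕ (-1)) ⊗ (x ⊕ (-1)) ⊗ (x ⊕ 0) ⊗ (x ⊕ 0)
Answer: roots = -2 (mult 1), -1 (mult 2), 0 (mult 2)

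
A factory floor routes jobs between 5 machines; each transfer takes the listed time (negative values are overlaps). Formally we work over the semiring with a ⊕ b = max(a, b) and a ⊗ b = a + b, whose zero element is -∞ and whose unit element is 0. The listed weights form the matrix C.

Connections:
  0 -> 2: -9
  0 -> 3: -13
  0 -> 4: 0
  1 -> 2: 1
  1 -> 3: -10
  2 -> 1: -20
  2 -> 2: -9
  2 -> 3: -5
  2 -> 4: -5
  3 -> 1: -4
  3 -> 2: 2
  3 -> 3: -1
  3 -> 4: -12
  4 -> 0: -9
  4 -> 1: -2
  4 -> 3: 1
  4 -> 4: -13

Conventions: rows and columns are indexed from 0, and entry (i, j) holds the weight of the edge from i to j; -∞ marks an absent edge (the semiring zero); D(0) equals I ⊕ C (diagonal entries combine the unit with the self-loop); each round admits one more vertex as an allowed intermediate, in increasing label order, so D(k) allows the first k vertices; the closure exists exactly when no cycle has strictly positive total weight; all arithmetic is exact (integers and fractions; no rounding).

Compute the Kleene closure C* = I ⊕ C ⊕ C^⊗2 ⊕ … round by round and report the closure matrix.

D(0):
  [0, -∞, -9, -13, 0]
  [-∞, 0, 1, -10, -∞]
  [-∞, -20, 0, -5, -5]
  [-∞, -4, 2, 0, -12]
  [-9, -2, -∞, 1, 0]
D(1):
  [0, -∞, -9, -13, 0]
  [-∞, 0, 1, -10, -∞]
  [-∞, -20, 0, -5, -5]
  [-∞, -4, 2, 0, -12]
  [-9, -2, -18, 1, 0]
D(2):
  [0, -∞, -9, -13, 0]
  [-∞, 0, 1, -10, -∞]
  [-∞, -20, 0, -5, -5]
  [-∞, -4, 2, 0, -12]
  [-9, -2, -1, 1, 0]
D(3):
  [0, -29, -9, -13, 0]
  [-∞, 0, 1, -4, -4]
  [-∞, -20, 0, -5, -5]
  [-∞, -4, 2, 0, -3]
  [-9, -2, -1, 1, 0]
D(4):
  [0, -17, -9, -13, 0]
  [-∞, 0, 1, -4, -4]
  [-∞, -9, 0, -5, -5]
  [-∞, -4, 2, 0, -3]
  [-9, -2, 3, 1, 0]
D(5):
  [0, -2, 3, 1, 0]
  [-13, 0, 1, -3, -4]
  [-14, -7, 0, -4, -5]
  [-12, -4, 2, 0, -3]
  [-9, -2, 3, 1, 0]
Answer: C* = [[0, -2, 3, 1, 0], [-13, 0, 1, -3, -4], [-14, -7, 0, -4, -5], [-12, -4, 2, 0, -3], [-9, -2, 3, 1, 0]]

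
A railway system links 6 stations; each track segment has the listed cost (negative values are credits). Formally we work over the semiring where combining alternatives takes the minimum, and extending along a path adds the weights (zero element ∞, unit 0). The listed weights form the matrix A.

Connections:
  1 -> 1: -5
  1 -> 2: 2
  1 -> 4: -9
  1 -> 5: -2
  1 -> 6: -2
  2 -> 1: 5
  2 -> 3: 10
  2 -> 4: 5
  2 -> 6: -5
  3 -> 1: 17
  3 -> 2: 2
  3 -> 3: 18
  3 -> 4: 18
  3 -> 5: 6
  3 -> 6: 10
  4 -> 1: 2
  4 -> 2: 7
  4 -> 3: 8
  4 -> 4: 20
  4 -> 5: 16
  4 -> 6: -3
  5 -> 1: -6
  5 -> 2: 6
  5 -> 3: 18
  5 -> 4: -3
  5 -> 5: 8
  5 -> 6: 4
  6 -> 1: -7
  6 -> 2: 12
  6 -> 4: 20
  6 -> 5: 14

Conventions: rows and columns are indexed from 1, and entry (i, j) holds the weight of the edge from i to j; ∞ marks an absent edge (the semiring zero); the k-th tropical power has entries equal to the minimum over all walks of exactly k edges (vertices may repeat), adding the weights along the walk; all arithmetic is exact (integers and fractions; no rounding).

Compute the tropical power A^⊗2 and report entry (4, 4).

A^⊗2:
  [-10, -3, -1, -14, -7, -12]
  [-12, 7, 13, -4, 3, 2]
  [0, 12, 12, 3, 14, -3]
  [-10, 4, 17, -7, 0, 0]
  [-11, -4, 5, -15, -8, -8]
  [-12, -5, 22, -16, -9, -9]
Key observation: the optimum is the walk 4->1->4, with weight 2 + (-9) = -7.
Optimal value attained by: walk 4->1->4.
Answer: (A^⊗2)[4][4] = -7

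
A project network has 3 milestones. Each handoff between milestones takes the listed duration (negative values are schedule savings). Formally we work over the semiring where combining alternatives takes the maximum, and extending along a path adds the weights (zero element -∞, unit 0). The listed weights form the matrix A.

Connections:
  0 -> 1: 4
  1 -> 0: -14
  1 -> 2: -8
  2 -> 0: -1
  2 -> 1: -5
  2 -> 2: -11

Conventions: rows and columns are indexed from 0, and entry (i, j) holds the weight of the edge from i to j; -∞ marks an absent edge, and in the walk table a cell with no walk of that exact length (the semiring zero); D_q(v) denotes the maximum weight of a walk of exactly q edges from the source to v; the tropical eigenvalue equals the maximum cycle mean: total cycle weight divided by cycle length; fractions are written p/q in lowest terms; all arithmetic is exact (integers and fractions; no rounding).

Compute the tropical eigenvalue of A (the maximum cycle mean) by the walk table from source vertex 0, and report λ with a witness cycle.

q=0: [0, -∞, -∞]
q=1: [-∞, 4, -∞]
q=2: [-10, -∞, -4]
q=3: [-5, -6, -15]
Optimal cycle mean attained by: cycle 0->1->2->0, total 4 + (-8) + (-1), length 3.
Answer: λ = -5/3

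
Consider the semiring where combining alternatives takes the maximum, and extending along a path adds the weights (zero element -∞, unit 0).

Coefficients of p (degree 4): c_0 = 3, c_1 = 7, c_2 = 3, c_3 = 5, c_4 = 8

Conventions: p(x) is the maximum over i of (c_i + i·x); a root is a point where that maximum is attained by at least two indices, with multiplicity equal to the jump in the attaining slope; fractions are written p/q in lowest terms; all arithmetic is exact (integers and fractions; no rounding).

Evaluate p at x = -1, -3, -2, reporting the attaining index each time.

p(-1) = max(3+0·(-1)=3, 7+1·(-1)=6, 3+2·(-1)=1, 5+3·(-1)=2, 8+4·(-1)=4) = 6 (attained by i=1)
p(-3) = max(3+0·(-3)=3, 7+1·(-3)=4, 3+2·(-3)=-3, 5+3·(-3)=-4, 8+4·(-3)=-4) = 4 (attained by i=1)
p(-2) = max(3+0·(-2)=3, 7+1·(-2)=5, 3+2·(-2)=-1, 5+3·(-2)=-1, 8+4·(-2)=0) = 5 (attained by i=1)
Answer: p(-1) = 6; p(-3) = 4; p(-2) = 5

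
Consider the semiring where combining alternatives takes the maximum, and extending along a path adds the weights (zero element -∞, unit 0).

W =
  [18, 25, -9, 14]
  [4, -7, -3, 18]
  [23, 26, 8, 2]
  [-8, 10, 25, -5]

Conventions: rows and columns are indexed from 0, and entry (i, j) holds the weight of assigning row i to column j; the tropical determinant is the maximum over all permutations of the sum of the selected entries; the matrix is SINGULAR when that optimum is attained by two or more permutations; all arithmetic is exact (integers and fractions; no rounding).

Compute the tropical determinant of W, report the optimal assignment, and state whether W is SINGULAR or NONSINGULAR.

σ = (0, 1, 2, 3): 18 + (-7) + 8 + (-5) = 14
σ = (0, 1, 3, 2): 18 + (-7) + 2 + 25 = 38
σ = (0, 2, 1, 3): 18 + (-3) + 26 + (-5) = 36
σ = (0, 2, 3, 1): 18 + (-3) + 2 + 10 = 27
σ = (0, 3, 1, 2): 18 + 18 + 26 + 25 = 87
σ = (0, 3, 2, 1): 18 + 18 + 8 + 10 = 54
σ = (1, 0, 2, 3): 25 + 4 + 8 + (-5) = 32
σ = (1, 0, 3, 2): 25 + 4 + 2 + 25 = 56
σ = (1, 2, 0, 3): 25 + (-3) + 23 + (-5) = 40
σ = (1, 2, 3, 0): 25 + (-3) + 2 + (-8) = 16
σ = (1, 3, 0, 2): 25 + 18 + 23 + 25 = 91
σ = (1, 3, 2, 0): 25 + 18 + 8 + (-8) = 43
σ = (2, 0, 1, 3): (-9) + 4 + 26 + (-5) = 16
σ = (2, 0, 3, 1): (-9) + 4 + 2 + 10 = 7
σ = (2, 1, 0, 3): (-9) + (-7) + 23 + (-5) = 2
σ = (2, 1, 3, 0): (-9) + (-7) + 2 + (-8) = -22
σ = (2, 3, 0, 1): (-9) + 18 + 23 + 10 = 42
σ = (2, 3, 1, 0): (-9) + 18 + 26 + (-8) = 27
σ = (3, 0, 1, 2): 14 + 4 + 26 + 25 = 69
σ = (3, 0, 2, 1): 14 + 4 + 8 + 10 = 36
σ = (3, 1, 0, 2): 14 + (-7) + 23 + 25 = 55
σ = (3, 1, 2, 0): 14 + (-7) + 8 + (-8) = 7
σ = (3, 2, 0, 1): 14 + (-3) + 23 + 10 = 44
σ = (3, 2, 1, 0): 14 + (-3) + 26 + (-8) = 29
Optimal value attained by: σ = (1, 3, 0, 2).
Answer: det⊕(W) = 91; verdict: NONSINGULAR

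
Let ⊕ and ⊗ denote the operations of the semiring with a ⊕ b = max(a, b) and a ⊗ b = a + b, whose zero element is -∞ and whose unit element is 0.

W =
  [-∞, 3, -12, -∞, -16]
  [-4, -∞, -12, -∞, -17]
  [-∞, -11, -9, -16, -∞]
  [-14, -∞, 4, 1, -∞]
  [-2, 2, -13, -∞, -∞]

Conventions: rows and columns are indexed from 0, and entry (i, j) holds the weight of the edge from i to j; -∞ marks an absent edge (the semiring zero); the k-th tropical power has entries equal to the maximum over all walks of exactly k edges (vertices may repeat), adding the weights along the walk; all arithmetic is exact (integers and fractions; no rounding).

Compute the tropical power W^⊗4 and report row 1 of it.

W^⊗2:
  [-1, -14, -9, -28, -14]
  [-19, -1, -16, -28, -20]
  [-15, -20, -12, -15, -28]
  [-13, -7, 5, 2, -30]
  [-2, 1, -10, -29, -15]
W^⊗3:
  [-16, 2, -13, -25, -17]
  [-5, -16, -13, -27, -18]
  [-24, -12, -11, -14, -31]
  [-11, -6, 6, 3, -24]
  [-3, 1, -11, -26, -16]
W^⊗4:
  [-2, -13, -10, -24, -15]
  [-20, -2, -17, -26, -21]
  [-16, -21, -10, -13, -29]
  [-10, -5, 7, 4, -23]
  [-3, 0, -11, -25, -16]
Answer: row 1 of W^⊗4 = [-20, -2, -17, -26, -21]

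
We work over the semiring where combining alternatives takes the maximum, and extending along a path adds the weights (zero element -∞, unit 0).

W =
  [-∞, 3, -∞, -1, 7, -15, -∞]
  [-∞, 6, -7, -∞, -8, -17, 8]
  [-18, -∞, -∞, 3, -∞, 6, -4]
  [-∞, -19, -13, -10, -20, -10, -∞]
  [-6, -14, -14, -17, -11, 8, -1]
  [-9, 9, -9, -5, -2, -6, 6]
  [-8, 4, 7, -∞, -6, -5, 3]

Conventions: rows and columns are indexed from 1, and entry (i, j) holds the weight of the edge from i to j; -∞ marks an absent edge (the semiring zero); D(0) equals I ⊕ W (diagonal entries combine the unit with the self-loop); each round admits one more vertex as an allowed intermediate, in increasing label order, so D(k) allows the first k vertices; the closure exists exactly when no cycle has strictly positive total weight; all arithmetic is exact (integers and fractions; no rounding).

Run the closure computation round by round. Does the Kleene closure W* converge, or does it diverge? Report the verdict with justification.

Detection: at round 0, diagonal entry (2, 2) turns strictly positive.
Key observation: the cycle 2->2 has total weight 6, which is strictly positive.
Answer: DIVERGES — positive cycle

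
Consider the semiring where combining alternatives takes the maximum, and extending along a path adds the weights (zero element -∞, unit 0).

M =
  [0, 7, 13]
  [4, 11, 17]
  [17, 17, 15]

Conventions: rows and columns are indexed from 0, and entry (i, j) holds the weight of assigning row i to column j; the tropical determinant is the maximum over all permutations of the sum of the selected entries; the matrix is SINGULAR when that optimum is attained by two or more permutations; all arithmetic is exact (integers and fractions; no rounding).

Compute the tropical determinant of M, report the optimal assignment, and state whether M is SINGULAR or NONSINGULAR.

σ = (0, 1, 2): 0 + 11 + 15 = 26
σ = (0, 2, 1): 0 + 17 + 17 = 34
σ = (1, 0, 2): 7 + 4 + 15 = 26
σ = (1, 2, 0): 7 + 17 + 17 = 41
σ = (2, 0, 1): 13 + 4 + 17 = 34
σ = (2, 1, 0): 13 + 11 + 17 = 41
Optimal value attained by: σ = (1, 2, 0).
Answer: det⊕(M) = 41; verdict: SINGULAR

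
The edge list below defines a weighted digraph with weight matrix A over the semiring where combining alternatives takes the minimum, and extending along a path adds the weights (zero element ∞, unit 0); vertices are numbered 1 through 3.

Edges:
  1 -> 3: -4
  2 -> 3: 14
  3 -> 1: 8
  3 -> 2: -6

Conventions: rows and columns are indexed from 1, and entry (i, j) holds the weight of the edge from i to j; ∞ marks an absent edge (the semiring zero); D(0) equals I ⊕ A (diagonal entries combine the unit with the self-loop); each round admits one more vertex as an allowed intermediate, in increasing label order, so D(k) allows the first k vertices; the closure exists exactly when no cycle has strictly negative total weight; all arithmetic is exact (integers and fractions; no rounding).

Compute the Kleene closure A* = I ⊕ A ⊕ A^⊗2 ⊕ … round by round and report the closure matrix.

D(0):
  [0, ∞, -4]
  [∞, 0, 14]
  [8, -6, 0]
D(1):
  [0, ∞, -4]
  [∞, 0, 14]
  [8, -6, 0]
D(2):
  [0, ∞, -4]
  [∞, 0, 14]
  [8, -6, 0]
D(3):
  [0, -10, -4]
  [22, 0, 14]
  [8, -6, 0]
Answer: A* = [[0, -10, -4], [22, 0, 14], [8, -6, 0]]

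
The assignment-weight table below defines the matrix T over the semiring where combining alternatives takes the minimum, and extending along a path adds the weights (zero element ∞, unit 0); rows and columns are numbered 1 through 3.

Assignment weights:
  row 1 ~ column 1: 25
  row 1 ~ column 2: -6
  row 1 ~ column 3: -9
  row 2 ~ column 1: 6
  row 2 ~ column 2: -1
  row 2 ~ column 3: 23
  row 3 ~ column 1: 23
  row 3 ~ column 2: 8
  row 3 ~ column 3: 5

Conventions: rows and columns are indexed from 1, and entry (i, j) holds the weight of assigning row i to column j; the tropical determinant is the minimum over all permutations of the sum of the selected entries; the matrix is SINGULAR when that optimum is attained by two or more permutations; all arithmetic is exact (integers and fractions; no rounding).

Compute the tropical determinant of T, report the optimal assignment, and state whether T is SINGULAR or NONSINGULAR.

σ = (1, 2, 3): 25 + (-1) + 5 = 29
σ = (1, 3, 2): 25 + 23 + 8 = 56
σ = (2, 1, 3): (-6) + 6 + 5 = 5
σ = (2, 3, 1): (-6) + 23 + 23 = 40
σ = (3, 1, 2): (-9) + 6 + 8 = 5
σ = (3, 2, 1): (-9) + (-1) + 23 = 13
Optimal value attained by: σ = (2, 1, 3).
Answer: det⊕(T) = 5; verdict: SINGULAR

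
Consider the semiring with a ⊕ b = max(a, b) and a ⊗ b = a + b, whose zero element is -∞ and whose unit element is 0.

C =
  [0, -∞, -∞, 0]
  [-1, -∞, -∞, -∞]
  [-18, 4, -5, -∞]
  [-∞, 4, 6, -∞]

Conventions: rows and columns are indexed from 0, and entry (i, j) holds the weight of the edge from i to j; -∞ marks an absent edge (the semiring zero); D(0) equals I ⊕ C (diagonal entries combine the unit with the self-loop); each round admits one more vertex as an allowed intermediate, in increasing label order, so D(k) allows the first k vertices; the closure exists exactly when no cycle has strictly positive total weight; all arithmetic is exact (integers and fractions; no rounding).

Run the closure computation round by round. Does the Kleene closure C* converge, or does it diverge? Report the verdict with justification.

D(0):
  [0, -∞, -∞, 0]
  [-1, 0, -∞, -∞]
  [-18, 4, 0, -∞]
  [-∞, 4, 6, 0]
D(1):
  [0, -∞, -∞, 0]
  [-1, 0, -∞, -1]
  [-18, 4, 0, -18]
  [-∞, 4, 6, 0]
Detection: at round 2, diagonal entry (3, 3) turns strictly positive.
Key observation: the cycle 3->1->0->3 has total weight 4 + (-1) + 0, which is strictly positive.
Answer: DIVERGES — positive cycle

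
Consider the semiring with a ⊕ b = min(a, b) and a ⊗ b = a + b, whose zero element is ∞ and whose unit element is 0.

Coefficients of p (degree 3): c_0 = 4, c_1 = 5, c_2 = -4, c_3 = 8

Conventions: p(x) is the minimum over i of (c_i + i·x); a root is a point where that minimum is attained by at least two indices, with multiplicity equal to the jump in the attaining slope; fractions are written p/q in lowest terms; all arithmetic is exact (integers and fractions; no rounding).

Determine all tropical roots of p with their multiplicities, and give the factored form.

hull edge (i=0, c=4) to (i=2, c=-4): slope -4, span 2
hull edge (i=2, c=-4) to (i=3, c=8): slope 12, span 1
Factored form: p(x) = 8 ⊗ (x ⊕ (-12)) ⊗ (x ⊕ 4) ⊗ (x ⊕ 4)
Answer: roots = -12 (mult 1), 4 (mult 2)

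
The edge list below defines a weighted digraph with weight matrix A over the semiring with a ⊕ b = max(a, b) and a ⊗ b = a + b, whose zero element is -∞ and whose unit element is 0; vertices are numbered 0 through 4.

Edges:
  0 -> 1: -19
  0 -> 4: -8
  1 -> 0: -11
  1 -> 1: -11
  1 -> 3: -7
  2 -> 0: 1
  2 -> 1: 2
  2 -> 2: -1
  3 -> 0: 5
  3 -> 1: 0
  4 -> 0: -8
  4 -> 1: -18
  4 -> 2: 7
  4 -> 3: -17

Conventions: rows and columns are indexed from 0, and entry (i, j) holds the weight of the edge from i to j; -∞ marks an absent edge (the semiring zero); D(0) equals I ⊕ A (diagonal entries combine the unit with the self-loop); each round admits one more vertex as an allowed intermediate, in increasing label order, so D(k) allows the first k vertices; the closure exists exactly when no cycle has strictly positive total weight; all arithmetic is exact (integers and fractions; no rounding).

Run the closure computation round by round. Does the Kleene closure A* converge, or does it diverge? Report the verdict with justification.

D(0):
  [0, -19, -∞, -∞, -8]
  [-11, 0, -∞, -7, -∞]
  [1, 2, 0, -∞, -∞]
  [5, 0, -∞, 0, -∞]
  [-8, -18, 7, -17, 0]
D(1):
  [0, -19, -∞, -∞, -8]
  [-11, 0, -∞, -7, -19]
  [1, 2, 0, -∞, -7]
  [5, 0, -∞, 0, -3]
  [-8, -18, 7, -17, 0]
D(2):
  [0, -19, -∞, -26, -8]
  [-11, 0, -∞, -7, -19]
  [1, 2, 0, -5, -7]
  [5, 0, -∞, 0, -3]
  [-8, -18, 7, -17, 0]
D(3):
  [0, -19, -∞, -26, -8]
  [-11, 0, -∞, -7, -19]
  [1, 2, 0, -5, -7]
  [5, 0, -∞, 0, -3]
  [8, 9, 7, 2, 0]
D(4):
  [0, -19, -∞, -26, -8]
  [-2, 0, -∞, -7, -10]
  [1, 2, 0, -5, -7]
  [5, 0, -∞, 0, -3]
  [8, 9, 7, 2, 0]
D(5):
  [0, 1, -1, -6, -8]
  [-2, 0, -3, -7, -10]
  [1, 2, 0, -5, -7]
  [5, 6, 4, 0, -3]
  [8, 9, 7, 2, 0]
Key observation: every diagonal entry stays at the unit through all rounds, so no improving cycle exists.
Answer: CONVERGES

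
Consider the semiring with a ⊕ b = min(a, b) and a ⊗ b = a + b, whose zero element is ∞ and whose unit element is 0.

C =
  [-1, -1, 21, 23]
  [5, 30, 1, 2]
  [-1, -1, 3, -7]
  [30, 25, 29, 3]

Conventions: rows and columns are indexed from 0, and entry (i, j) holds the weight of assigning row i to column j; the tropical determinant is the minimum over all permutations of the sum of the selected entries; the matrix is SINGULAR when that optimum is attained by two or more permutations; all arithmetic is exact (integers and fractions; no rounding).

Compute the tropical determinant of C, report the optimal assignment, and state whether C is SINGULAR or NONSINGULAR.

σ = (0, 1, 2, 3): (-1) + 30 + 3 + 3 = 35
σ = (0, 1, 3, 2): (-1) + 30 + (-7) + 29 = 51
σ = (0, 2, 1, 3): (-1) + 1 + (-1) + 3 = 2
σ = (0, 2, 3, 1): (-1) + 1 + (-7) + 25 = 18
σ = (0, 3, 1, 2): (-1) + 2 + (-1) + 29 = 29
σ = (0, 3, 2, 1): (-1) + 2 + 3 + 25 = 29
σ = (1, 0, 2, 3): (-1) + 5 + 3 + 3 = 10
σ = (1, 0, 3, 2): (-1) + 5 + (-7) + 29 = 26
σ = (1, 2, 0, 3): (-1) + 1 + (-1) + 3 = 2
σ = (1, 2, 3, 0): (-1) + 1 + (-7) + 30 = 23
σ = (1, 3, 0, 2): (-1) + 2 + (-1) + 29 = 29
σ = (1, 3, 2, 0): (-1) + 2 + 3 + 30 = 34
σ = (2, 0, 1, 3): 21 + 5 + (-1) + 3 = 28
σ = (2, 0, 3, 1): 21 + 5 + (-7) + 25 = 44
σ = (2, 1, 0, 3): 21 + 30 + (-1) + 3 = 53
σ = (2, 1, 3, 0): 21 + 30 + (-7) + 30 = 74
σ = (2, 3, 0, 1): 21 + 2 + (-1) + 25 = 47
σ = (2, 3, 1, 0): 21 + 2 + (-1) + 30 = 52
σ = (3, 0, 1, 2): 23 + 5 + (-1) + 29 = 56
σ = (3, 0, 2, 1): 23 + 5 + 3 + 25 = 56
σ = (3, 1, 0, 2): 23 + 30 + (-1) + 29 = 81
σ = (3, 1, 2, 0): 23 + 30 + 3 + 30 = 86
σ = (3, 2, 0, 1): 23 + 1 + (-1) + 25 = 48
σ = (3, 2, 1, 0): 23 + 1 + (-1) + 30 = 53
Optimal value attained by: σ = (0, 2, 1, 3).
Answer: det⊕(C) = 2; verdict: SINGULAR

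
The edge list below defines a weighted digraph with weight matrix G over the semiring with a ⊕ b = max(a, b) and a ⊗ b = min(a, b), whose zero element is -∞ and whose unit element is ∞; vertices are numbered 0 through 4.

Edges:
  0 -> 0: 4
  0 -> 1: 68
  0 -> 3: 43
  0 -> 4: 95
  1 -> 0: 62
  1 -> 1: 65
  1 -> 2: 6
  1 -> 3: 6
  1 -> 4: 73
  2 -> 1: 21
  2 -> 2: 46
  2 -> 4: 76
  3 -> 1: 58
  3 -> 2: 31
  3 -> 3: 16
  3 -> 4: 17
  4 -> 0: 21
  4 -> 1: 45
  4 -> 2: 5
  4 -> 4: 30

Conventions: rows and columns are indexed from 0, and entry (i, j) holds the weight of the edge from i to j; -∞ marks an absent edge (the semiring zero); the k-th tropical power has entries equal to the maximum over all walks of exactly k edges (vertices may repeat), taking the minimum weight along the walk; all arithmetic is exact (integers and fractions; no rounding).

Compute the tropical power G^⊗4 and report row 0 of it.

G^⊗2:
  [62, 65, 31, 16, 68]
  [62, 65, 6, 43, 65]
  [21, 45, 46, 6, 46]
  [58, 58, 31, 16, 58]
  [45, 45, 6, 21, 45]
G^⊗3:
  [62, 65, 31, 43, 65]
  [62, 65, 31, 43, 65]
  [45, 45, 46, 21, 46]
  [58, 58, 31, 43, 58]
  [45, 45, 21, 43, 45]
G^⊗4:
  [62, 65, 31, 43, 65]
  [62, 65, 31, 43, 65]
  [45, 45, 46, 43, 46]
  [58, 58, 31, 43, 58]
  [45, 45, 31, 43, 45]
Answer: row 0 of G^⊗4 = [62, 65, 31, 43, 65]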